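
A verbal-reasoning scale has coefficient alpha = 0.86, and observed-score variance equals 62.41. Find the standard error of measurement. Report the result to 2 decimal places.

SD = √62.41 ≈ 7.90000
The standard error of measurement is 7.90000*√(1 − 0.86000) ≈ 7.90000*0.37417 ≈ 2.95591.

2.96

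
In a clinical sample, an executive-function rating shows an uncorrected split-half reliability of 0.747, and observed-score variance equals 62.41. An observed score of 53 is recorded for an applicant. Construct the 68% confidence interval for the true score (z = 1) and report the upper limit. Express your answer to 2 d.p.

SD = √62.41 = 7.9000
Full-length reliability (Spearman-Brown) = 2(0.747)/(1+0.747) ≈ 0.8552
SEM = 7.9000 · √(1 − 0.8552) = 7.9000 · √0.1448 ≈ 7.9000 · 0.3806 ≈ 3.0064
1 · SEM ≈ 3.0064
Upper limit = 53 + 3.0064 ≈ 56.0064

56.01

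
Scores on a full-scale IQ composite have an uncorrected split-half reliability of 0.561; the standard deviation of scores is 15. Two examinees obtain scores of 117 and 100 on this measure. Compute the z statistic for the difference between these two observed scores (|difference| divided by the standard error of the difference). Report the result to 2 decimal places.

1.51

Full-length reliability (Spearman-Brown) = 2(0.561)/(1+0.561) ≈ 0.7188
The standard error of measurement is 15.0000×√(1 − 0.7188) ≈ 15.0000×0.5303 ≈ 7.9547.
SE_diff = √2 × SEM ≈ 11.2496
z = |117 − 100| / 11.2496 = 17 / 11.2496 ≈ 1.5112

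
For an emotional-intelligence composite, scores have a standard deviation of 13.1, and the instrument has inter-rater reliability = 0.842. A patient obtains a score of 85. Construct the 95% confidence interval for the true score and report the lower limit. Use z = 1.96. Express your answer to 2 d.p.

74.79

SEM = 13.10000 * √(1 − 0.84200) = 13.10000 * √0.15800 ≈ 13.10000 * 0.39749 ≈ 5.20715
Margin = 1.96 * 5.20715 ≈ 10.20601
Lower bound: 85 − 10.20601 = 74.79399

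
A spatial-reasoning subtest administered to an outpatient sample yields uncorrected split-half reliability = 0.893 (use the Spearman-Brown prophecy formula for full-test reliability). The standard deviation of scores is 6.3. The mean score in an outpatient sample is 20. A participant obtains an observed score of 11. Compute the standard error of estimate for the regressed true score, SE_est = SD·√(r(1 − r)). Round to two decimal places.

r_full = 2·0.893 / (1 + 0.893) ≈ 0.94348
SE_est = 6.30000·√[r(1 − r)] ≈ 1.45486

1.45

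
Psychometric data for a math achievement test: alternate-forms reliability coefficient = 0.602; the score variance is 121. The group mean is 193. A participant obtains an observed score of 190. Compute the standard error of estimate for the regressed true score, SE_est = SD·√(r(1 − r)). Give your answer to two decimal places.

5.38

σ = 121^(1/2) = 11.000
SE_est = SD × √(r(1 − r)) = 11.000 × √0.240 ≈ 11.000 × 0.489 ≈ 5.384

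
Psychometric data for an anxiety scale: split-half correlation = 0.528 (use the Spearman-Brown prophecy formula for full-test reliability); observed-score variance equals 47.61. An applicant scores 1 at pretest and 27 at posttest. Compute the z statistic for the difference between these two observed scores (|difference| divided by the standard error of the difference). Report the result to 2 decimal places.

4.79

SD = √47.61 = 6.900
r_full = 2·0.528 / (1 + 0.528) ≈ 0.691
SEM = 6.900 × √(1 − 0.691) = 6.900 × √0.309 ≈ 6.900 × 0.556 ≈ 3.835
Standard error of the difference = 3.835·√2 ≈ 5.423
z = 26 / 5.423 ≈ 4.794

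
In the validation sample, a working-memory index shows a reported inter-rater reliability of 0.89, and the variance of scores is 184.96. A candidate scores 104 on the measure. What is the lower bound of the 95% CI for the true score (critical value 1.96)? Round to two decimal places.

95.16

SD = √184.96 = 13.6000
SEM = 13.6000×√(1 − 0.8900) ≈ 4.5106
Half-width = 1.96×4.5106 ≈ 8.8408
Lower limit = 104 − 8.8408 ≈ 95.1592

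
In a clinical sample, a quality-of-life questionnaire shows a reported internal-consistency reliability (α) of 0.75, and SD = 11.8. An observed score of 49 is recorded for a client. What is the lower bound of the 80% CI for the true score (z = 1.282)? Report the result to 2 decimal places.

The standard error of measurement is 11.8000·√(1 − 0.7500) ≈ 11.8000·0.5000 ≈ 5.9000.
Half-width = 1.282·5.9000 ≈ 7.5638
Lower bound: 49 − 7.5638 = 41.4362

41.44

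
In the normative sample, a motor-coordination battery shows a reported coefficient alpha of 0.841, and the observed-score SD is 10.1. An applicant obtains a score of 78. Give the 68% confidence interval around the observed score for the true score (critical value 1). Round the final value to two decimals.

SEM = 10.10000·√(1 − 0.84100) ≈ 4.02736
Margin = 1 · 4.02736 ≈ 4.02736
Interval: (73.97264, 82.02736)

[73.97, 82.03]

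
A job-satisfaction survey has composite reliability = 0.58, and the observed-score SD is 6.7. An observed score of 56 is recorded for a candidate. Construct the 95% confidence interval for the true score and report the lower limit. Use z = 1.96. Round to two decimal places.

47.49

The standard error of measurement is 6.700*√(1 − 0.580) ≈ 6.700*0.648 ≈ 4.342.
1.96 * SEM ≈ 8.511
Lower limit = 56 − 8.511 ≈ 47.489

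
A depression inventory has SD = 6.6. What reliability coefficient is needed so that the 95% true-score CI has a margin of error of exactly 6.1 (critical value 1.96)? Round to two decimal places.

Required SEM = 6.1 / 1.96 ≃ 3.11224
r = 1 − (3.11224/6.6)² ≃ 1 − 0.22236 ≃ 0.77764

0.78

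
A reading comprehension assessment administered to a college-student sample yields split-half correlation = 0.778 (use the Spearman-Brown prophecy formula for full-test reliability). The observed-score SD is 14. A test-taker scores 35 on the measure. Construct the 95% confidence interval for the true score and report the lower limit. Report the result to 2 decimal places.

Spearman-Brown: r = 2(0.778) / (1 + 0.778) = 1.556 / 1.778 ≈ 0.875
SEM = 14.000 · √(1 − 0.875) = 14.000 · √0.125 ≈ 14.000 · 0.353 ≈ 4.947
Half-width = 1.96·4.947 ≈ 9.696
Lower limit = 35 − 9.696 ≈ 25.304

25.30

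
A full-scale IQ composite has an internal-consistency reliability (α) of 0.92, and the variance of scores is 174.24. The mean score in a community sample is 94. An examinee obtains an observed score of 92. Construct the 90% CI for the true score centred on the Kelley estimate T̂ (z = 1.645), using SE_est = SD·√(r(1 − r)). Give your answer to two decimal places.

SD = √174.24 = 13.200
T̂ = r·X + (1 − r)·M = 0.920×92 + 0.080×94 = 84.640 + 7.520 ≈ 92.160
SE_est = SD × √(r(1 − r)) = 13.200 × √0.074 ≈ 13.200 × 0.271 ≈ 3.581
CI = 92.160 ± 1.645 × 3.581 → [86.269, 98.051]

[86.27, 98.05]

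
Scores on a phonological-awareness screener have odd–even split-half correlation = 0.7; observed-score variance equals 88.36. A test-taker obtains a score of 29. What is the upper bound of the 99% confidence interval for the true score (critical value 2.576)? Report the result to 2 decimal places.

SD = √88.36 ≃ 9.400
Full-length reliability (Spearman-Brown) = 2(0.7)/(1+0.7) ≃ 0.824
The standard error of measurement is 9.400×√(1 − 0.824) ≃ 9.400×0.420 ≃ 3.949.
Half-width = 2.576×3.949 ≃ 10.172
Upper limit = 29 + 10.172 ≃ 39.172

39.17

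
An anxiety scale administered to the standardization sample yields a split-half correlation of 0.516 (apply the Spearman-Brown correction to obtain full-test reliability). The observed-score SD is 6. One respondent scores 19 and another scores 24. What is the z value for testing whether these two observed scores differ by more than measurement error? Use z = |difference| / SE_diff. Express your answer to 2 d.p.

r_full = 2·0.516 / (1 + 0.516) ≈ 0.68074
SEM = 6.00000 × √(1 − 0.68074) = 6.00000 × √0.31926 ≈ 6.00000 × 0.56503 ≈ 3.39019
Standard error of the difference = 3.39019·√2 ≈ 4.79446
z = 5 / 4.79446 ≈ 1.04287

1.04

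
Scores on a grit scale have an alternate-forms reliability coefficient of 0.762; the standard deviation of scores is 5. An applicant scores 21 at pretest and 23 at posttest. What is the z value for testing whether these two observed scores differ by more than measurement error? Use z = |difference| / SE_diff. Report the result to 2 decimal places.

0.58

The standard error of measurement is 5.00000*√(1 − 0.76200) ≈ 5.00000*0.48785 ≈ 2.43926.
SE_diff = √2 * SEM ≈ 3.44964
z = |21 − 23| / 3.44964 = 2 / 3.44964 ≈ 0.57977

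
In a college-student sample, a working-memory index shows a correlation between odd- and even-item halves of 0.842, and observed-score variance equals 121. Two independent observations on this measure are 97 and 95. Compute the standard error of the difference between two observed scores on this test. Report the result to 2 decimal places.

4.56

SD = √121 = 11.00000
r_full = 2·0.842 / (1 + 0.842) ≈ 0.91422
SEM = 11.00000 * √(1 − 0.91422) = 11.00000 * √0.08578 ≈ 11.00000 * 0.29288 ≈ 3.22164
Standard error of the difference = 3.22164·√2 ≈ 4.55608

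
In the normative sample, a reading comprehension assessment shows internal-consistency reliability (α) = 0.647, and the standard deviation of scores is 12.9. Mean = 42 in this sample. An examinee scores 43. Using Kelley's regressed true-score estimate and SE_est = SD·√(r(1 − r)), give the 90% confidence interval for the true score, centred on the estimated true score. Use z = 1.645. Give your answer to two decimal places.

T̂ = r·X + (1 − r)·M = 0.64700·43 + 0.35300·42 = 27.82100 + 14.82600 ≈ 42.64700
SE_est = SD · √(r(1 − r)) = 12.90000 · √0.22839 ≈ 12.90000 · 0.47790 ≈ 6.16494
90% CI: 42.64700 ± 10.14133 ≈ (32.50567, 52.78833)

[32.51, 52.79]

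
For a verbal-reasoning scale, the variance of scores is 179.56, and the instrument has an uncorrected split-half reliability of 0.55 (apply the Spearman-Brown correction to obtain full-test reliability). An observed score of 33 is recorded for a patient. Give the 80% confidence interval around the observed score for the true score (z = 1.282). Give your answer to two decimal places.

[23.74, 42.26]

SD = √179.56 ≈ 13.4000
r_full = 2·0.55 / (1 + 0.55) ≈ 0.7097
SEM = 13.4000·√(1 − 0.7097) ≈ 7.2201
Half-width = 1.282·7.2201 ≈ 9.2562
Interval: (23.7438, 42.2562)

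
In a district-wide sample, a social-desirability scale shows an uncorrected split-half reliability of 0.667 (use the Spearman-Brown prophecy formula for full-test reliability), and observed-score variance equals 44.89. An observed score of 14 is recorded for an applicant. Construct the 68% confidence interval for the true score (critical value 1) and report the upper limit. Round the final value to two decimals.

SD = √44.89 = 6.7000
Spearman-Brown: r = 2(0.667) / (1 + 0.667) = 1.3340 / 1.6670 ≈ 0.8002
The standard error of measurement is 6.7000×√(1 − 0.8002) ≈ 6.7000×0.4469 ≈ 2.9945.
Margin = 1 × 2.9945 ≈ 2.9945
Upper limit = 14 + 2.9945 ≈ 16.9945

16.99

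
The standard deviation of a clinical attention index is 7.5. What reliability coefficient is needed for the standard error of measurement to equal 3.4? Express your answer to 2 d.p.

Required reliability = 1 − (SEM/SD)² = 1 − 0.20551 ≃ 0.79449

0.79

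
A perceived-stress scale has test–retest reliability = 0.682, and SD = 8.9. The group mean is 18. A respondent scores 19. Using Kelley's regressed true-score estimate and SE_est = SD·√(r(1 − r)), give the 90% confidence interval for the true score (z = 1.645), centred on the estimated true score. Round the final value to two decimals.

[11.86, 25.50]

T̂ = 0.68200(19) + 0.31800(18) ≈ 18.68200
SE_est = 8.90000·√[r(1 − r)] ≈ 4.14473
90% CI: 18.68200 ± 6.81807 ≈ (11.86393, 25.50007)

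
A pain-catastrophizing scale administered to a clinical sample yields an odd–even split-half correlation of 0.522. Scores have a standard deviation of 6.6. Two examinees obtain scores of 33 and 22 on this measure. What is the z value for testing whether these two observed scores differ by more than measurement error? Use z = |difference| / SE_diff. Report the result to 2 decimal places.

2.10

Spearman-Brown: r = 2(0.522) / (1 + 0.522) = 1.0440 / 1.5220 ≈ 0.6859
The standard error of measurement is 6.6000·√(1 − 0.6859) ≈ 6.6000·0.5604 ≈ 3.6987.
Standard error of the difference = 3.6987·√2 ≈ 5.2308
z = 11 / 5.2308 ≈ 2.1029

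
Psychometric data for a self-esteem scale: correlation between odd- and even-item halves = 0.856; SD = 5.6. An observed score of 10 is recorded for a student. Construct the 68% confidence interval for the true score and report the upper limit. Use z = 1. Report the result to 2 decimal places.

Full-length reliability (Spearman-Brown) = 2(0.856)/(1+0.856) ≈ 0.922
SEM = 5.600*√(1 − 0.922) ≈ 1.560
Margin = 1 * 1.560 ≈ 1.560
Upper bound: 10 + 1.560 = 11.560

11.56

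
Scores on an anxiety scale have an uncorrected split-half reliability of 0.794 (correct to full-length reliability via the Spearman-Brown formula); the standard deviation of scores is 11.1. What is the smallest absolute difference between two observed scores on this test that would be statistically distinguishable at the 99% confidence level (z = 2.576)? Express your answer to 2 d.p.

13.70

r_full = 2·0.794 / (1 + 0.794) ≈ 0.885
SEM = 11.100 × √(1 − 0.885) = 11.100 × √0.115 ≈ 11.100 × 0.339 ≈ 3.761
SE_diff = SEM × √2 ≈ 3.761 × 1.414 ≈ 5.319
Smallest detectable difference = 2.576×5.319 ≈ 13.703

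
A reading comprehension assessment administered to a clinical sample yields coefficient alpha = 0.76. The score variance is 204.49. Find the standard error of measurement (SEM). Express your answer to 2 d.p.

7.01

SD = √204.49 = 14.300
SEM = 14.300·√(1 − 0.760) ≈ 7.006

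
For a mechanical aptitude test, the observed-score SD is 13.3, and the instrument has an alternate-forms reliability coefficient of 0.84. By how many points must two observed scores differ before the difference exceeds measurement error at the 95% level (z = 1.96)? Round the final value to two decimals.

14.75

SEM = 13.30000 × √(1 − 0.84000) = 13.30000 × √0.16000 ≈ 13.30000 × 0.40000 ≈ 5.32000
SE_diff = SEM × √2 ≈ 5.32000 × 1.41421 ≈ 7.52362
Minimum reliable difference = 1.96 × SE_diff ≈ 1.96 × 7.52362 ≈ 14.74629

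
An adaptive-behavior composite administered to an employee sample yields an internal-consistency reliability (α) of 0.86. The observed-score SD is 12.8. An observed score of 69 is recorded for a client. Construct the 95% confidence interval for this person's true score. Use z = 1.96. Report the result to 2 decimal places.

SEM = 12.80000*√(1 − 0.86000) ≃ 4.78932
1.96 * SEM ≃ 9.38707
95% CI: 69 ± 9.38707 = [59.61293, 78.38707]

[59.61, 78.39]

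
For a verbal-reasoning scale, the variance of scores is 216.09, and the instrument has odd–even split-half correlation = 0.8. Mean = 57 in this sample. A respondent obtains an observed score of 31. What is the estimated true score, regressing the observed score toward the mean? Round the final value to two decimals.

Full-length reliability (Spearman-Brown) = 2(0.8)/(1+0.8) ≈ 0.88889
T̂ = 0.88889(31) + 0.11111(57) ≈ 33.88889

33.89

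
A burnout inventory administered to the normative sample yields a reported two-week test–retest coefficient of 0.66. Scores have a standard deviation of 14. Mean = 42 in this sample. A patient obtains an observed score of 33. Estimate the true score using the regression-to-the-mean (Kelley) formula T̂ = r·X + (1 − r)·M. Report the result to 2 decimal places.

36.06

T̂ = r·X + (1 − r)·M = 0.660·33 + 0.340·42 = 21.780 + 14.280 ≃ 36.060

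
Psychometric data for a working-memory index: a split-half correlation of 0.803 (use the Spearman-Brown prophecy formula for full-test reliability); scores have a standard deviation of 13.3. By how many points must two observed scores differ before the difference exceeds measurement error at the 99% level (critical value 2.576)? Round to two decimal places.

16.02

r_full = 2·0.803 / (1 + 0.803) ≃ 0.891
SEM = 13.300 * √(1 − 0.891) = 13.300 * √0.109 ≃ 13.300 * 0.331 ≃ 4.396
SE_diff = SEM * √2 ≃ 4.396 * 1.414 ≃ 6.217
Smallest detectable difference = 2.576*6.217 ≃ 16.016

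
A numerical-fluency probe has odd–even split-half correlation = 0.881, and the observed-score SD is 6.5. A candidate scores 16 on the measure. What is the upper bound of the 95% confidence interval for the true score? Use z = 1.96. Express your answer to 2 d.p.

Full-length reliability (Spearman-Brown) = 2(0.881)/(1+0.881) ≈ 0.9367
SEM = 6.5000 × √(1 − 0.9367) = 6.5000 × √0.0633 ≈ 6.5000 × 0.2515 ≈ 1.6349
Margin = 1.96 × 1.6349 ≈ 3.2044
Upper limit = 16 + 3.2044 ≈ 19.2044

19.20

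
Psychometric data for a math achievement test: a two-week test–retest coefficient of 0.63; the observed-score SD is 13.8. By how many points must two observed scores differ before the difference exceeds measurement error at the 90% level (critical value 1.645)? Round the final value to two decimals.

19.53

SEM = 13.800×√(1 − 0.630) ≃ 8.394
SE_diff = SEM × √2 ≃ 8.394 × 1.414 ≃ 11.871
Smallest detectable difference = 1.645×11.871 ≃ 19.528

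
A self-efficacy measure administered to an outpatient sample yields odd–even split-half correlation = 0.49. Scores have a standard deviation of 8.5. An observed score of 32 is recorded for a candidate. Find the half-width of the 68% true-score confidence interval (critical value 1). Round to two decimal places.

4.97

r_full = 2·0.49 / (1 + 0.49) ≈ 0.6577
SEM = 8.5000×√(1 − 0.6577) ≈ 4.9729
1 × SEM ≈ 4.9729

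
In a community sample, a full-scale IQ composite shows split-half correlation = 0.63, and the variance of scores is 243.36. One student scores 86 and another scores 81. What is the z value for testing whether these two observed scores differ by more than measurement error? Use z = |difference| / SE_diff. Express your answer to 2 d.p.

0.48

SD = √243.36 ≈ 15.600
Full-length reliability (Spearman-Brown) = 2(0.63)/(1+0.63) ≈ 0.773
SEM = 15.600·√(1 − 0.773) ≈ 7.432
Standard error of the difference = 7.432·√2 ≈ 10.511
z = 5 / 10.511 ≈ 0.476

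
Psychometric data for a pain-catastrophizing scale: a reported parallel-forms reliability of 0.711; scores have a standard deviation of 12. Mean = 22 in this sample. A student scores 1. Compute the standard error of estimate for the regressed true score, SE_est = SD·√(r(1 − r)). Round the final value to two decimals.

SE_est = SD × √(r(1 − r)) = 12.000 × √0.205 ≈ 12.000 × 0.453 ≈ 5.440

5.44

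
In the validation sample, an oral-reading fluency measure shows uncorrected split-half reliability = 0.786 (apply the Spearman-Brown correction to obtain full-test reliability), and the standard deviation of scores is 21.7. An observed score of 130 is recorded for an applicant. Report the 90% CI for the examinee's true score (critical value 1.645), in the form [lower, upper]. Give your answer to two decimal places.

[117.64, 142.36]

r_full = 2·0.786 / (1 + 0.786) ≈ 0.88018
SEM = 21.70000 × √(1 − 0.88018) = 21.70000 × √0.11982 ≈ 21.70000 × 0.34615 ≈ 7.51149
1.645 × SEM ≈ 12.35640
90% CI: 130 ± 12.35640 = [117.64360, 142.35640]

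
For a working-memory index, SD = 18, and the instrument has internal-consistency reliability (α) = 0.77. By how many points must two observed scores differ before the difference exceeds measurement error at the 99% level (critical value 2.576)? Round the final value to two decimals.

SEM = 18.000 * √(1 − 0.770) = 18.000 * √0.230 ≃ 18.000 * 0.480 ≃ 8.632
SE_diff = SEM * √2 ≃ 8.632 * 1.414 ≃ 12.208
Minimum reliable difference = 2.576 * SE_diff ≃ 2.576 * 12.208 ≃ 31.448

31.45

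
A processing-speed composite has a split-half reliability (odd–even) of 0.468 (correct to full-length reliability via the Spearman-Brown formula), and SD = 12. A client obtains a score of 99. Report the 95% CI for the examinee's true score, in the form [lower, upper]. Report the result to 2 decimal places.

[84.84, 113.16]

Spearman-Brown: r = 2(0.468) / (1 + 0.468) = 0.9360 / 1.4680 ≈ 0.6376
SEM = 12.0000×√(1 − 0.6376) ≈ 7.2239
1.96 × SEM ≈ 14.1589
CI = 99 ± 14.1589 → [84.8411, 113.1589]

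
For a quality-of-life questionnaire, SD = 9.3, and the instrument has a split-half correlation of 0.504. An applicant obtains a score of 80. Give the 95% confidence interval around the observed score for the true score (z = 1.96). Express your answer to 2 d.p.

Spearman-Brown: r = 2(0.504) / (1 + 0.504) = 1.008 / 1.504 ≈ 0.670
SEM = 9.300 · √(1 − 0.670) = 9.300 · √0.330 ≈ 9.300 · 0.574 ≈ 5.341
1.96 · SEM ≈ 10.468
95% CI: 80 ± 10.468 = [69.532, 90.468]

[69.53, 90.47]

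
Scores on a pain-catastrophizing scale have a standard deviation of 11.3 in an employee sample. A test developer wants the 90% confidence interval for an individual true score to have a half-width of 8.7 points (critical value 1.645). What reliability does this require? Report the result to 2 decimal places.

0.78

SEM needed = half-width / z = 8.7/1.645 ≈ 5.289
r = 1 − (5.289/11.3)² ≈ 1 − 0.219 ≈ 0.781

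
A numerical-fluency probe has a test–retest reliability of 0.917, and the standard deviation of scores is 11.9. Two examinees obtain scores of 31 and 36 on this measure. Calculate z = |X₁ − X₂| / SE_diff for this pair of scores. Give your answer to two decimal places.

1.03

SEM = 11.90000*√(1 − 0.91700) ≈ 3.42836
SE_diff = SEM * √2 ≈ 3.42836 * 1.41421 ≈ 4.84843
z = 5 / 4.84843 ≈ 1.03126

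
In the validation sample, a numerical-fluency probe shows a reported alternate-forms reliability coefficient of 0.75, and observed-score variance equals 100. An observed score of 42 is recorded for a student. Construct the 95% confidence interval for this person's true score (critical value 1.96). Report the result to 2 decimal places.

[32.20, 51.80]

SD = √100 ≈ 10.00000
The standard error of measurement is 10.00000*√(1 − 0.75000) ≈ 10.00000*0.50000 ≈ 5.00000.
Half-width = 1.96*5.00000 ≈ 9.80000
95% CI: 42 ± 9.80000 = [32.20000, 51.80000]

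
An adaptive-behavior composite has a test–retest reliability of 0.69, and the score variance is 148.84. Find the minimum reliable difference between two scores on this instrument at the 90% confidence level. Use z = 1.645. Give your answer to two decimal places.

SD = √148.84 = 12.2000
SEM = 12.2000 × √(1 − 0.6900) = 12.2000 × √0.3100 ≈ 12.2000 × 0.5568 ≈ 6.7927
SE_diff = SEM × √2 ≈ 6.7927 × 1.4142 ≈ 9.6063
Minimum reliable difference = 1.645 × SE_diff ≈ 1.645 × 9.6063 ≈ 15.8023

15.80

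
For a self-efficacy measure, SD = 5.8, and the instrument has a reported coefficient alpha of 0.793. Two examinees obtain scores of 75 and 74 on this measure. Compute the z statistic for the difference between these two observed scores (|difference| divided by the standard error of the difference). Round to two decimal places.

SEM = 5.8000 * √(1 − 0.7930) = 5.8000 * √0.2070 ≈ 5.8000 * 0.4550 ≈ 2.6388
Standard error of the difference = 2.6388·√2 ≈ 3.7319
z = 1 / 3.7319 ≈ 0.2680

0.27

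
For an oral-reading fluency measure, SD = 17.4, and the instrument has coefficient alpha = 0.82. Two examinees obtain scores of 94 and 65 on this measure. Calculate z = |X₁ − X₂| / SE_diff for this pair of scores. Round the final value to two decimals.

SEM = 17.40000 × √(1 − 0.82000) = 17.40000 × √0.18000 ≈ 17.40000 × 0.42426 ≈ 7.38219
Standard error of the difference = 7.38219·√2 ≈ 10.44000
z = 29 / 10.44000 ≈ 2.77778

2.78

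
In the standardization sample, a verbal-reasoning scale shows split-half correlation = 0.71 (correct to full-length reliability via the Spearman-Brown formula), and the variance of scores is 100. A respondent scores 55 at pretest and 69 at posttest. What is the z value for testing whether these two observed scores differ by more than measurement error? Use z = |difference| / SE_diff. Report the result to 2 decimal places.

SD = √100 ≃ 10.00000
Spearman-Brown: r = 2(0.71) / (1 + 0.71) = 1.42000 / 1.71000 ≃ 0.83041
SEM = 10.00000 · √(1 − 0.83041) = 10.00000 · √0.16959 ≃ 10.00000 · 0.41181 ≃ 4.11814
SE_diff = SEM · √2 ≃ 4.11814 · 1.41421 ≃ 5.82393
z = 14 / 5.82393 ≃ 2.40388

2.40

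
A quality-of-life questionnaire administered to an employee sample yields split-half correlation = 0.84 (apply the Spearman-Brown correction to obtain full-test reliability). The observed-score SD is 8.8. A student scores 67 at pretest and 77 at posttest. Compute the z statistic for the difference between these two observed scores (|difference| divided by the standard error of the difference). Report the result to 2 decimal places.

2.72

Full-length reliability (Spearman-Brown) = 2(0.84)/(1+0.84) ≈ 0.91304
SEM = 8.80000·√(1 − 0.91304) ≈ 2.59498
SE_diff = SEM · √2 ≈ 2.59498 · 1.41421 ≈ 3.66985
z = 10 / 3.66985 ≈ 2.72490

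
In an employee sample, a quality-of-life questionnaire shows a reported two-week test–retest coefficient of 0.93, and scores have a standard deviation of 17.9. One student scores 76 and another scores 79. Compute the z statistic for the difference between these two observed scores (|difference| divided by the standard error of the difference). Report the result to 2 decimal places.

0.45

SEM = 17.9000·√(1 − 0.9300) ≈ 4.7359
SE_diff = √2 · SEM ≈ 6.6976
z = |76 − 79| / 6.6976 = 3 / 6.6976 ≈ 0.4479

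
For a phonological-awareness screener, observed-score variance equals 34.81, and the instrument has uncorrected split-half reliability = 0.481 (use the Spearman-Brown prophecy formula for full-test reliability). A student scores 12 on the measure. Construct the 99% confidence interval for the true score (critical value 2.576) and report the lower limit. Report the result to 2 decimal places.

3.00

σ = 34.81^(1/2) = 5.9000
r_full = 2·0.481 / (1 + 0.481) ≃ 0.6496
SEM = 5.9000 × √(1 − 0.6496) = 5.9000 × √0.3504 ≃ 5.9000 × 0.5920 ≃ 3.4927
Margin = 2.576 × 3.4927 ≃ 8.9971
Lower bound: 12 − 8.9971 = 3.0029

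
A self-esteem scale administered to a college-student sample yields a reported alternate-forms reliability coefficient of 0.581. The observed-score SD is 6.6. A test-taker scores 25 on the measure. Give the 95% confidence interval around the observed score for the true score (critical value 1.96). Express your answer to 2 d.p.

SEM = 6.6000*√(1 − 0.5810) ≈ 4.2722
Half-width = 1.96*4.2722 ≈ 8.3735
95% CI: 25 ± 8.3735 = [16.6265, 33.3735]

[16.63, 33.37]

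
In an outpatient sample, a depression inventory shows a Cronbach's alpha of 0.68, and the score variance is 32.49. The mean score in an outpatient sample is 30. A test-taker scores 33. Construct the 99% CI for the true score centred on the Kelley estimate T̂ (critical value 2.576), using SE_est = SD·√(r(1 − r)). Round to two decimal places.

[25.19, 38.89]

σ = 32.49^(1/2) = 5.7000
T̂ = r·X + (1 − r)·M = 0.6800*33 + 0.3200*30 = 22.4400 + 9.6000 ≈ 32.0400
SE_est = 5.7000·√[r(1 − r)] ≈ 2.6589
99% CI: 32.0400 ± 6.8494 ≈ (25.1906, 38.8894)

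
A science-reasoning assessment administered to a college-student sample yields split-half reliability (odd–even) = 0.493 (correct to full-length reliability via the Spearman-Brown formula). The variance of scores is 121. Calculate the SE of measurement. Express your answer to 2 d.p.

σ = 121^(1/2) = 11.00000
Full-length reliability (Spearman-Brown) = 2(0.493)/(1+0.493) ≈ 0.66042
SEM = 11.00000·√(1 − 0.66042) ≈ 6.41013

6.41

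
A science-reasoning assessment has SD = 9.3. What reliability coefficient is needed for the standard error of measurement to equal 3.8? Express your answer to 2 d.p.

0.83

r = 1 − (3.8000/9.3)² ≈ 1 − 0.1670 ≈ 0.8330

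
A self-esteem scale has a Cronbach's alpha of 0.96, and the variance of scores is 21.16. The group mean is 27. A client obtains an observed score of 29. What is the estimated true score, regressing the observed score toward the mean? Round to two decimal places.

28.92

T̂ = 0.9600(29) + 0.0400(27) ≈ 28.9200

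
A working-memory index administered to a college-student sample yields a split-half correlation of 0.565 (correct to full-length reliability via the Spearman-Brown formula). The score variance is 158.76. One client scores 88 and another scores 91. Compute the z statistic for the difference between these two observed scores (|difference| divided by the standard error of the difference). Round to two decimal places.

SD = √158.76 = 12.600
Full-length reliability (Spearman-Brown) = 2(0.565)/(1+0.565) ≃ 0.722
SEM = 12.600*√(1 − 0.722) ≃ 6.643
Standard error of the difference = 6.643·√2 ≃ 9.394
z = 3 / 9.394 ≃ 0.319

0.32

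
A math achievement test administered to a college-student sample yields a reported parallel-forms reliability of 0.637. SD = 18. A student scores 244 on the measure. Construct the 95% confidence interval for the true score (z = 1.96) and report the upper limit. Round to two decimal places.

SEM = 18.0000 · √(1 − 0.6370) = 18.0000 · √0.3630 ≈ 18.0000 · 0.6025 ≈ 10.8449
Margin = 1.96 · 10.8449 ≈ 21.2560
Upper limit = 244 + 21.2560 ≈ 265.2560

265.26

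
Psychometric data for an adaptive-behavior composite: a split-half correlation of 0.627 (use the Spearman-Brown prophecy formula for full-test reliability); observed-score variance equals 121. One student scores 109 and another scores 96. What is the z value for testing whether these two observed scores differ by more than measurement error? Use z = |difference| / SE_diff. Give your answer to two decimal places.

SD = √121 ≈ 11.0000
Full-length reliability (Spearman-Brown) = 2(0.627)/(1+0.627) ≈ 0.7707
SEM = 11.0000 · √(1 − 0.7707) = 11.0000 · √0.2293 ≈ 11.0000 · 0.4788 ≈ 5.2669
Standard error of the difference = 5.2669·√2 ≈ 7.4485
z = 13 / 7.4485 ≈ 1.7453

1.75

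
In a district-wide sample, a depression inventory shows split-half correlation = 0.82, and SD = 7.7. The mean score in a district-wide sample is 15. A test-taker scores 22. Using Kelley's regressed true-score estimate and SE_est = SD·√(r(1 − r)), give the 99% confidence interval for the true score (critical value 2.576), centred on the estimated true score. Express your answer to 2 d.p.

[15.39, 27.23]

r_full = 2·0.82 / (1 + 0.82) ≈ 0.9011
Estimated true score = 0.9011·22 + (1 − 0.9011)·15 ≈ 21.3077
SE_est = 7.7000·√(0.9011·0.0989) ≈ 2.2987
99% CI: 21.3077 ± 5.9214 ≈ (15.3863, 27.2291)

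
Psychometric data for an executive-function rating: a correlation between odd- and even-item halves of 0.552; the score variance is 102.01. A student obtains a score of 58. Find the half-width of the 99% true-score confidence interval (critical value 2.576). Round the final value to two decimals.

SD = √102.01 ≃ 10.1000
Spearman-Brown: r = 2(0.552) / (1 + 0.552) = 1.1040 / 1.5520 ≃ 0.7113
SEM = 10.1000·√(1 − 0.7113) ≃ 5.4264
Half-width = 2.576·5.4264 ≃ 13.9785

13.98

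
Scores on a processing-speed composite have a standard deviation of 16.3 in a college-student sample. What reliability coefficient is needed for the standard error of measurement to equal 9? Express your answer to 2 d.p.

Required reliability = 1 − (SEM/SD)² = 1 − 0.30487 ≈ 0.69513

0.70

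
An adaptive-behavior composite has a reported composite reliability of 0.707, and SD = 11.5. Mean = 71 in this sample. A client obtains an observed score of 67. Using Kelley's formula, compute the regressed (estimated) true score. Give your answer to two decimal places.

68.17

Estimated true score = 0.7070·67 + (1 − 0.7070)·71 ≈ 68.1720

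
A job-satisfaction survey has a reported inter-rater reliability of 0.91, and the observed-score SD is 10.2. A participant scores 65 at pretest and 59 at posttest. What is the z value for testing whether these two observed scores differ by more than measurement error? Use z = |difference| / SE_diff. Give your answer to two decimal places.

1.39

SEM = 10.2000 * √(1 − 0.9100) = 10.2000 * √0.0900 ≈ 10.2000 * 0.3000 ≈ 3.0600
SE_diff = √2 * SEM ≈ 4.3275
z = 6 / 4.3275 ≈ 1.3865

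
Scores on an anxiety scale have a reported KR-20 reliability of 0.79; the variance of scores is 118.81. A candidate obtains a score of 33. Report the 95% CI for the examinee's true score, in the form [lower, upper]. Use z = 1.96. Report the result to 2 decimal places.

[23.21, 42.79]

σ = 118.81^(1/2) = 10.9000
SEM = 10.9000 × √(1 − 0.7900) = 10.9000 × √0.2100 ≈ 10.9000 × 0.4583 ≈ 4.9950
1.96 × SEM ≈ 9.7902
Interval: (23.2098, 42.7902)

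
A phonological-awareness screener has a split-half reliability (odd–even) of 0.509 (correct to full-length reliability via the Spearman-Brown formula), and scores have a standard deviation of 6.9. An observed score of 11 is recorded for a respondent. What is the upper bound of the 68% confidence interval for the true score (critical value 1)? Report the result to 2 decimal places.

14.94

r_full = 2·0.509 / (1 + 0.509) ≃ 0.6746
The standard error of measurement is 6.9000·√(1 − 0.6746) ≃ 6.9000·0.5704 ≃ 3.9359.
1 · SEM ≃ 3.9359
Upper limit = 11 + 3.9359 ≃ 14.9359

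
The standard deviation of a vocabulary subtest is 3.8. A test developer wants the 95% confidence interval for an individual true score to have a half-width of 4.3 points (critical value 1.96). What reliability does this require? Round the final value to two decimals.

0.67

SEM needed = half-width / z = 4.3/1.96 ≈ 2.1939
Required reliability = 1 − (SEM/SD)² = 1 − 0.3333 ≈ 0.6667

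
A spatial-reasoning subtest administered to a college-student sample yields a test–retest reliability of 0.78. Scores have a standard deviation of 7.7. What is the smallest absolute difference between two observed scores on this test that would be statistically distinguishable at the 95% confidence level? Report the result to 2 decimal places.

10.01

SEM = 7.70000 * √(1 − 0.78000) = 7.70000 * √0.22000 ≃ 7.70000 * 0.46904 ≃ 3.61162
SE_diff = √2 * SEM ≃ 5.10760
Minimum reliable difference = 1.96 * SE_diff ≃ 1.96 * 5.10760 ≃ 10.01090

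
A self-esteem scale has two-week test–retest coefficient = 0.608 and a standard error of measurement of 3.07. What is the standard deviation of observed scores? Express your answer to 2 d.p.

σ = SEM·(1 − r)^(−1/2) ≃ 3.07×1.597 ≃ 4.903

4.90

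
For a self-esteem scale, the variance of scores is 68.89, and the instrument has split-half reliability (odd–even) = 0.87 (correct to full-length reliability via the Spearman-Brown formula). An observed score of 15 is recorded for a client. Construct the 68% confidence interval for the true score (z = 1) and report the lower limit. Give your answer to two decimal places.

σ = 68.89^(1/2) = 8.300
Spearman-Brown: r = 2(0.87) / (1 + 0.87) = 1.740 / 1.870 ≃ 0.930
SEM = 8.300 × √(1 − 0.930) = 8.300 × √0.070 ≃ 8.300 × 0.264 ≃ 2.188
1 × SEM ≃ 2.188
Lower limit = 15 − 2.188 ≃ 12.812

12.81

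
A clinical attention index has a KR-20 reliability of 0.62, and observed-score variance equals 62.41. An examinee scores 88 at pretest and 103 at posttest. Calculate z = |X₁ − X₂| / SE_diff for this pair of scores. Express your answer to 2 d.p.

SD = √62.41 = 7.900
SEM = 7.900·√(1 − 0.620) ≃ 4.870
Standard error of the difference = 4.870·√2 ≃ 6.887
z = |88 − 103| / 6.887 = 15 / 6.887 ≃ 2.178

2.18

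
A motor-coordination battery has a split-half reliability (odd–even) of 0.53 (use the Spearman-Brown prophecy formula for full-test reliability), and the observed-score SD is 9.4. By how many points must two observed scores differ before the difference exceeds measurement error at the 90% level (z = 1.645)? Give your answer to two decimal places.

Full-length reliability (Spearman-Brown) = 2(0.53)/(1+0.53) ≈ 0.69281
SEM = 9.40000×√(1 − 0.69281) ≈ 5.20992
SE_diff = √2 × SEM ≈ 7.36794
Minimum reliable difference = 1.645 × SE_diff ≈ 1.645 × 7.36794 ≈ 12.12026

12.12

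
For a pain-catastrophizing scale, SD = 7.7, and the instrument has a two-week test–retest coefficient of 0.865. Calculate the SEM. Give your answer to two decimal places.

The standard error of measurement is 7.70000·√(1 − 0.86500) ≈ 7.70000·0.36742 ≈ 2.82916.

2.83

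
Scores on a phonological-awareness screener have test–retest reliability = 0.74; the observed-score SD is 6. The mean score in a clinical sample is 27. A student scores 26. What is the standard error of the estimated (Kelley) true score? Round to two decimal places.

2.63

SE_est = 6.0000·√[r(1 − r)] ≈ 2.6318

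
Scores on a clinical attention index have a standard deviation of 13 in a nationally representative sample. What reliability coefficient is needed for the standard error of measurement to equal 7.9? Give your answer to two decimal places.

r = 1 − (SEM / SD)² = 1 − (7.900 / 13)² ≃ 1 − 0.369 ≃ 0.631

0.63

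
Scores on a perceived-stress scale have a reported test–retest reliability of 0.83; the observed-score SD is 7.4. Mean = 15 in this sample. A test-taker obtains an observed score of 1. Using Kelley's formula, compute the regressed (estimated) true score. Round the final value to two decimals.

Estimated true score = 0.8300·1 + (1 − 0.8300)·15 ≈ 3.3800

3.38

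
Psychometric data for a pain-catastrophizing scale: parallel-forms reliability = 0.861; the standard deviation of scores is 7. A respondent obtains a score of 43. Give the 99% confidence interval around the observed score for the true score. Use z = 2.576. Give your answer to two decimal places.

[36.28, 49.72]

The standard error of measurement is 7.000·√(1 − 0.861) ≈ 7.000·0.373 ≈ 2.610.
2.576 · SEM ≈ 6.723
Interval: (36.277, 49.723)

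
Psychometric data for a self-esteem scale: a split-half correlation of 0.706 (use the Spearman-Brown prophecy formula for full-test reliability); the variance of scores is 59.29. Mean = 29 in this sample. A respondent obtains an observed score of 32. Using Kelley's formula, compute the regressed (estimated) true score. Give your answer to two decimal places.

31.48

Full-length reliability (Spearman-Brown) = 2(0.706)/(1+0.706) ≈ 0.828
T̂ = 0.828(32) + 0.172(29) ≈ 31.483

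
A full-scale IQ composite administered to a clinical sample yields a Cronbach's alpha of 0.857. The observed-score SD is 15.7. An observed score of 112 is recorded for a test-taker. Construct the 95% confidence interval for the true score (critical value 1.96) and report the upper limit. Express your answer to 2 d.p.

The standard error of measurement is 15.7000*√(1 − 0.8570) ≃ 15.7000*0.3782 ≃ 5.9370.
Margin = 1.96 * 5.9370 ≃ 11.6365
Upper bound: 112 + 11.6365 = 123.6365

123.64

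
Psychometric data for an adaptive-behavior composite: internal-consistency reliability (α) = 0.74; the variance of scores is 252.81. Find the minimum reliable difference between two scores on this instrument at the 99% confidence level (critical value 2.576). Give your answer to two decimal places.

SD = √252.81 = 15.9000
SEM = 15.9000 × √(1 − 0.7400) = 15.9000 × √0.2600 ≈ 15.9000 × 0.5099 ≈ 8.1074
SE_diff = √2 × SEM ≈ 11.4657
Smallest detectable difference = 2.576×11.4657 ≈ 29.5355

29.54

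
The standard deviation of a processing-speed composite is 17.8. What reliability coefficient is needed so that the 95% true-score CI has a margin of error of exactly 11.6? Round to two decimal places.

SEM needed = half-width / z = 11.6/1.96 ≈ 5.918
r = 1 − (SEM / SD)² = 1 − (5.918 / 17.8)² ≈ 1 − 0.111 ≈ 0.889

0.89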